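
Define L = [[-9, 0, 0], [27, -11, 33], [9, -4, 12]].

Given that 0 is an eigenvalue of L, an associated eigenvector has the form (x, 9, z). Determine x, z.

0, 3

We need (L)v = 0.
L = [[-9, 0, 0], [27, -11, 33], [9, -4, 12]].
Row 1: (-9)·x + (0)·9 + (0)·z = 0
Row 2: (27)·x + (-11)·9 + (33)·z = 0
Row 3: (9)·x + (-4)·9 + (12)·z = 0
Solving gives x = 0, z = 3.
Check: L·(0, 9, 3) = (0, 0, 0) = 0·(0, 9, 3).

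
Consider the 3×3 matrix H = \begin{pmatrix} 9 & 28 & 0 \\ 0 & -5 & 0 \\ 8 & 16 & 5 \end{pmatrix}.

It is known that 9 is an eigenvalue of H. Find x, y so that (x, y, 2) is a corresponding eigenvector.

1, 0

We need (H - 9I)v = 0.
H - 9I = [[0, 28, 0], [0, -14, 0], [8, 16, -4]].
Row 1: (0)·x + (28)·y + (0)·2 = 0
Row 2: (0)·x + (-14)·y + (0)·2 = 0
Row 3: (8)·x + (16)·y + (-4)·2 = 0
Solving gives x = 1, y = 0.
Check: H·(1, 0, 2) = (9, 0, 18) = 9·(1, 0, 2).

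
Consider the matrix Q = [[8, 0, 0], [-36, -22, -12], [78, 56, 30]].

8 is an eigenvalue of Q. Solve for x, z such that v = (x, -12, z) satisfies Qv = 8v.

We need (Q - 8I)v = 0.
Q - 8I = [[0, 0, 0], [-36, -30, -12], [78, 56, 22]].
Row 1: (0)·x + (0)·-12 + (0)·z = 0
Row 2: (-36)·x + (-30)·-12 + (-12)·z = 0
Row 3: (78)·x + (56)·-12 + (22)·z = 0
Solving gives x = 1, z = 27.
Check: Q·(1, -12, 27) = (8, -96, 216) = 8·(1, -12, 27).

1, 27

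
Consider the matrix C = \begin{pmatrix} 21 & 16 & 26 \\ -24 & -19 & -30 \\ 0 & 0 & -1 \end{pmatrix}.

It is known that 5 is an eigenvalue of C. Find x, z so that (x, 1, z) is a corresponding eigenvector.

-1, 0

We need (C - 5I)v = 0.
C - 5I = [[16, 16, 26], [-24, -24, -30], [0, 0, -6]].
Row 1: (16)·x + (16)·1 + (26)·z = 0
Row 2: (-24)·x + (-24)·1 + (-30)·z = 0
Row 3: (0)·x + (0)·1 + (-6)·z = 0
Solving gives x = -1, z = 0.
Check: C·(-1, 1, 0) = (-5, 5, 0) = 5·(-1, 1, 0).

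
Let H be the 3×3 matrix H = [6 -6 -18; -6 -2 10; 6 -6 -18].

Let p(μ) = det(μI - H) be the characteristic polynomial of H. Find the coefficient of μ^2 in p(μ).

The coefficient of μ^2 of det(μI - H) is −trace(H).
trace(H) = (6) + (-2) + (-18) = -14, so the coefficient is 14.

14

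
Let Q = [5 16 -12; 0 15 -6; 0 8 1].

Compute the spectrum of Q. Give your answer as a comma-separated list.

5, 7, 9

Compute the characteristic polynomial p(λ) = det(λI - Q).
Cofactor expansion gives p(λ) = λ^3 - 21λ^2 + 143λ - 315.
Since p(5) = 0, λ = 5 is a root.
Dividing by (λ - 5) leaves λ^2 - 16λ + 63.
The quadratic factors as (λ - 7)·(λ - 9).
Eigenvalues: 5, 7, 9.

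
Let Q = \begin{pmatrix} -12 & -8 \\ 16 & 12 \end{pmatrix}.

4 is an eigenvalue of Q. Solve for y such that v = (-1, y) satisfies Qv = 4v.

We need (Q - 4I)v = 0.
Q - 4I = [[-16, -8], [16, 8]].
Row 1: (-16)·-1 + (-8)·y = 0
Row 2: (16)·-1 + (8)·y = 0
Solving gives y = 2.
Check: Q·(-1, 2) = (-4, 8) = 4·(-1, 2).

2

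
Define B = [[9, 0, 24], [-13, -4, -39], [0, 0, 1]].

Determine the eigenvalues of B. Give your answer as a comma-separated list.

-4, 1, 9

Set up det(rI - B) = 0.
Cofactor expansion gives p(r) = r^3 - 6r^2 - 31r + 36.
Try r = -4: p(-4) = 0, so -4 is a root.
Factor out (r + 4): p(r) = (r + 4)·(r^2 - 10r + 9).
The quadratic factors as (r - 1)·(r - 9).
Eigenvalues: -4, 1, 9.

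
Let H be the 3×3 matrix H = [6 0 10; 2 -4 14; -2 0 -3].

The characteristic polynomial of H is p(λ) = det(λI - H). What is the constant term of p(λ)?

8

p(λ) = λ^3 + λ^2 - 10λ + 8.
The constant term is 8.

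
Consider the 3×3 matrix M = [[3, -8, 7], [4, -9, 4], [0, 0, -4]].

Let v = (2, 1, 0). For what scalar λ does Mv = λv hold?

Compute Mv: M·(2, 1, 0) = (-2, -1, 0).
Since Mv = λv, compare component 1: -2 = λ·2, so λ = -1.

-1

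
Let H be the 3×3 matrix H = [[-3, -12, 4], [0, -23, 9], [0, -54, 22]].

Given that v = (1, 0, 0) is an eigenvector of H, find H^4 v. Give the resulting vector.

(81, 0, 0)

First find the eigenvalue: Hv = (-3, 0, 0) = -3·(1, 0, 0), so λ = -3.
Then H^4 v = λ^4·v = (-3)^4·(1, 0, 0) = 81·(1, 0, 0) = (81, 0, 0).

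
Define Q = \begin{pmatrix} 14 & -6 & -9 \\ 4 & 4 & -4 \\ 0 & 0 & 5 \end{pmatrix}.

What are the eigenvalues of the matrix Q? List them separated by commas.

5, 8, 10

The characteristic polynomial is p(lambda) = det(lambda·I - Q).
Cofactor expansion gives p(lambda) = lambda^3 - 23·lambda^2 + 170·lambda - 400.
Rational-root test: lambda = 5 gives p(5) = 0.
Factor out (lambda - 5): p(lambda) = (lambda - 5)·(lambda^2 - 18·lambda + 80).
The quadratic factors as (lambda - 8)·(lambda - 10).
Eigenvalues: 5, 8, 10.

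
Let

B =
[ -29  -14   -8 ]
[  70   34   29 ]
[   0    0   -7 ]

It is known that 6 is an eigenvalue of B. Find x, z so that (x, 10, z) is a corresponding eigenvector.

-4, 0

We need (B - 6I)v = 0.
B - 6I = [[-35, -14, -8], [70, 28, 29], [0, 0, -13]].
Row 1: (-35)·x + (-14)·10 + (-8)·z = 0
Row 2: (70)·x + (28)·10 + (29)·z = 0
Row 3: (0)·x + (0)·10 + (-13)·z = 0
Solving gives x = -4, z = 0.
Check: B·(-4, 10, 0) = (-24, 60, 0) = 6·(-4, 10, 0).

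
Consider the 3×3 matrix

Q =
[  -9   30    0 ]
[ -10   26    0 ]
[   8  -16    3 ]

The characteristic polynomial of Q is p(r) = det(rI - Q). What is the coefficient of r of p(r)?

p(r) = r^3 - 20r^2 + 117r - 198.
The coefficient of r is 117.

117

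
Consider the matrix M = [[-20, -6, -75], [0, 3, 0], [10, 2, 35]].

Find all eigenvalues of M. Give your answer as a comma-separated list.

3, 5, 10

Set up det(λI - M) = 0.
Cofactor expansion gives p(λ) = λ^3 - 18λ^2 + 95λ - 150.
Since p(10) = 0, λ = 10 is a root.
Factor out (λ - 10): p(λ) = (λ - 10)·(λ^2 - 8λ + 15).
The quadratic factors as (λ - 3)·(λ - 5).
Eigenvalues: 3, 5, 10.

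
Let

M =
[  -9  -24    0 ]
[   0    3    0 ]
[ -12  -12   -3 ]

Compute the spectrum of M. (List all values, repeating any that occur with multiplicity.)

-9, -3, 3

The characteristic polynomial is p(lambda) = det(lambda·I - M).
Expanding along the first row, p(lambda) = lambda^3 + 9·lambda^2 - 9·lambda - 81.
Rational-root test: lambda = 3 gives p(3) = 0.
Factor out (lambda - 3): p(lambda) = (lambda - 3)·(lambda^2 + 12·lambda + 27).
The quadratic factors as (lambda + 9)·(lambda + 3).
Eigenvalues: -9, -3, 3.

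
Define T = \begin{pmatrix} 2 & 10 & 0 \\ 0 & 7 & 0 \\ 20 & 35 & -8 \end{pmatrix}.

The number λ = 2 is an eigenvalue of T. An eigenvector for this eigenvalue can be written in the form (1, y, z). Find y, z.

0, 2

We need (T - 2I)v = 0.
T - 2I = [[0, 10, 0], [0, 5, 0], [20, 35, -10]].
Row 1: (0)·1 + (10)·y + (0)·z = 0
Row 2: (0)·1 + (5)·y + (0)·z = 0
Row 3: (20)·1 + (35)·y + (-10)·z = 0
Solving gives y = 0, z = 2.
Check: T·(1, 0, 2) = (2, 0, 4) = 2·(1, 0, 2).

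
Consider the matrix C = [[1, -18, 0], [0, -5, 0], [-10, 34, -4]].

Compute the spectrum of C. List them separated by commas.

-5, -4, 1

The characteristic polynomial is p(r) = det(rI - C).
Cofactor expansion gives p(r) = r^3 + 8r^2 + 11r - 20.
Rational-root test: r = 1 gives p(1) = 0.
Dividing by (r - 1) leaves r^2 + 9r + 20.
The quadratic factors as (r + 5)·(r + 4).
Eigenvalues: -5, -4, 1.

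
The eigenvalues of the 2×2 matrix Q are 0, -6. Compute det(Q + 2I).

If Q has eigenvalues 0, -6, then Q + 2I has eigenvalues 2, -4.
det(Q + 2I) = (2) · (-4) = -8.

-8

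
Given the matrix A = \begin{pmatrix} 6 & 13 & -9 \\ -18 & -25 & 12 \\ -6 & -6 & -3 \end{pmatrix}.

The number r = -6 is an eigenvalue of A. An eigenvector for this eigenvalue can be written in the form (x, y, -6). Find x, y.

15, -18

We need (A + 6I)v = 0.
A + 6I = [[12, 13, -9], [-18, -19, 12], [-6, -6, 3]].
Row 1: (12)·x + (13)·y + (-9)·-6 = 0
Row 2: (-18)·x + (-19)·y + (12)·-6 = 0
Row 3: (-6)·x + (-6)·y + (3)·-6 = 0
Solving gives x = 15, y = -18.
Check: A·(15, -18, -6) = (-90, 108, 36) = -6·(15, -18, -6).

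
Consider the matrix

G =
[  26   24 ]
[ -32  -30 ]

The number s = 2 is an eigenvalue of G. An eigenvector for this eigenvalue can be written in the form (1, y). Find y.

-1

We need (G - 2I)v = 0.
G - 2I = [[24, 24], [-32, -32]].
Row 1: (24)·1 + (24)·y = 0
Row 2: (-32)·1 + (-32)·y = 0
Solving gives y = -1.
Check: G·(1, -1) = (2, -2) = 2·(1, -1).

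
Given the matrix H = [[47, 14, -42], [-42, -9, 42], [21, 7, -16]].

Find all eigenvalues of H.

5, 5, 12

Set up det(μI - H) = 0.
Expanding along the first row, p(μ) = μ^3 - 22μ^2 + 145μ - 300.
Since p(12) = 0, μ = 12 is a root.
Dividing by (μ - 12) leaves μ^2 - 10μ + 25.
The quadratic factor is (μ - 5)^2.
Eigenvalues: 5, 5, 12.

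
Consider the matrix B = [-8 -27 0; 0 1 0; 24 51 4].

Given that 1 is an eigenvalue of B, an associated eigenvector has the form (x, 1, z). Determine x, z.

-3, 7

We need (B - 1I)v = 0.
B - 1I = [[-9, -27, 0], [0, 0, 0], [24, 51, 3]].
Row 1: (-9)·x + (-27)·1 + (0)·z = 0
Row 2: (0)·x + (0)·1 + (0)·z = 0
Row 3: (24)·x + (51)·1 + (3)·z = 0
Solving gives x = -3, z = 7.
Check: B·(-3, 1, 7) = (-3, 1, 7) = 1·(-3, 1, 7).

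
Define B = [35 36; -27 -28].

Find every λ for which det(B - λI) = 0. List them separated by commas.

det(B - λI) = (35 - λ)(-28 - λ) - (36)·(-27) = λ^2 - 7λ - 8.
This factors as (λ + 1)·(λ - 8) = 0.
Eigenvalues: -1, 8.

-1, 8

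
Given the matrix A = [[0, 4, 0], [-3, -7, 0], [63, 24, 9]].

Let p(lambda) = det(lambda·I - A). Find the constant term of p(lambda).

p(lambda) = lambda^3 - 2·lambda^2 - 51·lambda - 108.
The constant term is -108.

-108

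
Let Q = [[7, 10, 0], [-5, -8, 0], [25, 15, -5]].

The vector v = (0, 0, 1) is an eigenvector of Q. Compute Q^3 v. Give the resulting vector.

First find the eigenvalue: Qv = (0, 0, -5) = -5·(0, 0, 1), so λ = -5.
Then Q^3 v = λ^3·v = (-5)^3·(0, 0, 1) = -125·(0, 0, 1) = (0, 0, -125).

(0, 0, -125)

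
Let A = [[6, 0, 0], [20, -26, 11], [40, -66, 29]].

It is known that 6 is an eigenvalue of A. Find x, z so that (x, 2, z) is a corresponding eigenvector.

We need (A - 6I)v = 0.
A - 6I = [[0, 0, 0], [20, -32, 11], [40, -66, 23]].
Row 1: (0)·x + (0)·2 + (0)·z = 0
Row 2: (20)·x + (-32)·2 + (11)·z = 0
Row 3: (40)·x + (-66)·2 + (23)·z = 0
Solving gives x = 1, z = 4.
Check: A·(1, 2, 4) = (6, 12, 24) = 6·(1, 2, 4).

1, 4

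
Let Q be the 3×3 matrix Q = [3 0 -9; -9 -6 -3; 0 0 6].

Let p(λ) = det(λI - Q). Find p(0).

p(0) = det(0·I − Q) = det(−Q) = (−1)^3·det(Q).
det(Q) = -108, so p(0) = 108.

108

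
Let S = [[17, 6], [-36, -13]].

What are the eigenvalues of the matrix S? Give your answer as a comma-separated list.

det(S - rI) = (17 - r)(-13 - r) - (6)·(-36) = r^2 - 4r - 5.
This factors as (r + 1)·(r - 5) = 0.
Eigenvalues: -1, 5.

-1, 5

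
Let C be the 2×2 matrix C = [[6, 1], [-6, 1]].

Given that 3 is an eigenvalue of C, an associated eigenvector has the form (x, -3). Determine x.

1

We need (C - 3I)v = 0.
C - 3I = [[3, 1], [-6, -2]].
Row 1: (3)·x + (1)·-3 = 0
Row 2: (-6)·x + (-2)·-3 = 0
Solving gives x = 1.
Check: C·(1, -3) = (3, -9) = 3·(1, -3).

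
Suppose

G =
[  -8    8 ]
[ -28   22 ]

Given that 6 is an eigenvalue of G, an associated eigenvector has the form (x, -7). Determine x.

-4

We need (G - 6I)v = 0.
G - 6I = [[-14, 8], [-28, 16]].
Row 1: (-14)·x + (8)·-7 = 0
Row 2: (-28)·x + (16)·-7 = 0
Solving gives x = -4.
Check: G·(-4, -7) = (-24, -42) = 6·(-4, -7).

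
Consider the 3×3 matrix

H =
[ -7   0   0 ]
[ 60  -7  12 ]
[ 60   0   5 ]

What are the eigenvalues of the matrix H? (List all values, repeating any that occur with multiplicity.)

-7, -7, 5

The characteristic polynomial is p(r) = det(rI - H).
Expanding the 3×3 determinant: p(r) = r^3 + 9r^2 - 21r - 245.
Rational-root test: r = 5 gives p(5) = 0.
Factor out (r - 5): p(r) = (r - 5)·(r^2 + 14r + 49).
The quadratic factor is (r + 7)^2.
Eigenvalues: -7, -7, 5.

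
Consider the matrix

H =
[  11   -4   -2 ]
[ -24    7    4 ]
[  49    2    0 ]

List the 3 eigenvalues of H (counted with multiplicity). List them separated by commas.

Set up det(sI - H) = 0.
Cofactor expansion gives p(s) = s^3 - 18s^2 + 71s + 90.
Since p(-1) = 0, s = -1 is a root.
Dividing by (s + 1) leaves s^2 - 19s + 90.
The quadratic factors as (s - 9)·(s - 10).
Eigenvalues: -1, 9, 10.

-1, 9, 10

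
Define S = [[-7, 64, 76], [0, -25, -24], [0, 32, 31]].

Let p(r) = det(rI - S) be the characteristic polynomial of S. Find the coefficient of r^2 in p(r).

1

The coefficient of r^2 of det(rI - S) is −trace(S).
trace(S) = (-7) + (-25) + (31) = -1, so the coefficient is 1.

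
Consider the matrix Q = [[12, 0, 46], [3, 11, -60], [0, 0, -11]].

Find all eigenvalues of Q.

-11, 11, 12

Set up det(μI - Q) = 0.
Expanding the 3×3 determinant: p(μ) = μ^3 - 12μ^2 - 121μ + 1452.
Since p(11) = 0, μ = 11 is a root.
Factor out (μ - 11): p(μ) = (μ - 11)·(μ^2 - μ - 132).
The quadratic factors as (μ + 11)·(μ - 12).
Eigenvalues: -11, 11, 12.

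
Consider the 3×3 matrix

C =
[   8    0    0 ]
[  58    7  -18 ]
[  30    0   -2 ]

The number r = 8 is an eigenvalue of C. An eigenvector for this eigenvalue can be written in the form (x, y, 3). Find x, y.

1, 4

We need (C - 8I)v = 0.
C - 8I = [[0, 0, 0], [58, -1, -18], [30, 0, -10]].
Row 1: (0)·x + (0)·y + (0)·3 = 0
Row 2: (58)·x + (-1)·y + (-18)·3 = 0
Row 3: (30)·x + (0)·y + (-10)·3 = 0
Solving gives x = 1, y = 4.
Check: C·(1, 4, 3) = (8, 32, 24) = 8·(1, 4, 3).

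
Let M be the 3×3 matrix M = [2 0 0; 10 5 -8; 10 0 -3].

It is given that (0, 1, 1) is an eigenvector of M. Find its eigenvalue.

-3

Compute Mv: M·(0, 1, 1) = (0, -3, -3).
Since Mv = λv, compare component 2: -3 = λ·1, so λ = -3.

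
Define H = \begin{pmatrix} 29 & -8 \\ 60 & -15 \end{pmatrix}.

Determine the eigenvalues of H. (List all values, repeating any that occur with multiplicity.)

5, 9

det(H - lambda·I) = (29 - lambda)(-15 - lambda) - (-8)·(60) = lambda^2 - 14·lambda + 45.
This factors as (lambda - 5)·(lambda - 9) = 0.
Eigenvalues: 5, 9.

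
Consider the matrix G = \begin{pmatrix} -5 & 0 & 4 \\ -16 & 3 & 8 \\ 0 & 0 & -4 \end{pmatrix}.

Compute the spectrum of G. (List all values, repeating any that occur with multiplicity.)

Set up det(sI - G) = 0.
Cofactor expansion gives p(s) = s^3 + 6s^2 - 7s - 60.
Rational-root test: s = -4 gives p(-4) = 0.
Dividing by (s + 4) leaves s^2 + 2s - 15.
The quadratic factors as (s + 5)·(s - 3).
Eigenvalues: -5, -4, 3.

-5, -4, 3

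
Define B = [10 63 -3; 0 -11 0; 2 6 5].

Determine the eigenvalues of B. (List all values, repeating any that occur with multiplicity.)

Compute the characteristic polynomial p(s) = det(sI - B).
Expanding the 3×3 determinant: p(s) = s^3 - 4s^2 - 109s + 616.
Try s = 7: p(7) = 0, so 7 is a root.
Dividing by (s - 7) leaves s^2 + 3s - 88.
The quadratic factors as (s + 11)·(s - 8).
Eigenvalues: -11, 7, 8.

-11, 7, 8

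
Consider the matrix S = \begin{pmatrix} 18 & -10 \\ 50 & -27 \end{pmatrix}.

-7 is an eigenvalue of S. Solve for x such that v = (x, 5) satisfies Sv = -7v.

2

We need (S + 7I)v = 0.
S + 7I = [[25, -10], [50, -20]].
Row 1: (25)·x + (-10)·5 = 0
Row 2: (50)·x + (-20)·5 = 0
Solving gives x = 2.
Check: S·(2, 5) = (-14, -35) = -7·(2, 5).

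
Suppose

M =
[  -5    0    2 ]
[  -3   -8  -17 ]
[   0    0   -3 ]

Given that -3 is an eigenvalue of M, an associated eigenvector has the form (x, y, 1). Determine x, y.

We need (M + 3I)v = 0.
M + 3I = [[-2, 0, 2], [-3, -5, -17], [0, 0, 0]].
Row 1: (-2)·x + (0)·y + (2)·1 = 0
Row 2: (-3)·x + (-5)·y + (-17)·1 = 0
Row 3: (0)·x + (0)·y + (0)·1 = 0
Solving gives x = 1, y = -4.
Check: M·(1, -4, 1) = (-3, 12, -3) = -3·(1, -4, 1).

1, -4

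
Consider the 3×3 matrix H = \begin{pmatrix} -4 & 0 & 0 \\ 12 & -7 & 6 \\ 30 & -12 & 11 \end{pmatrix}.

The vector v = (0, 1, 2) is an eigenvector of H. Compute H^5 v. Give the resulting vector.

First find the eigenvalue: Hv = (0, 5, 10) = 5·(0, 1, 2), so λ = 5.
Then H^5 v = λ^5·v = 5^5·(0, 1, 2) = 3125·(0, 1, 2) = (0, 3125, 6250).

(0, 3125, 6250)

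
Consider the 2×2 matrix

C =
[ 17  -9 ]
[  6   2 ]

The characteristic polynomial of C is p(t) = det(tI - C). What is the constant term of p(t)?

88

p(t) = t^2 - 19t + 88.
The constant term is 88.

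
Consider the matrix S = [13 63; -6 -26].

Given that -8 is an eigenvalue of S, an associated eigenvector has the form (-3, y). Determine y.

We need (S + 8I)v = 0.
S + 8I = [[21, 63], [-6, -18]].
Row 1: (21)·-3 + (63)·y = 0
Row 2: (-6)·-3 + (-18)·y = 0
Solving gives y = 1.
Check: S·(-3, 1) = (24, -8) = -8·(-3, 1).

1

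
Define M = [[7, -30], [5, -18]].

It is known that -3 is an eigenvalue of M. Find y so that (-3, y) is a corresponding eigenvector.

We need (M + 3I)v = 0.
M + 3I = [[10, -30], [5, -15]].
Row 1: (10)·-3 + (-30)·y = 0
Row 2: (5)·-3 + (-15)·y = 0
Solving gives y = -1.
Check: M·(-3, -1) = (9, 3) = -3·(-3, -1).

-1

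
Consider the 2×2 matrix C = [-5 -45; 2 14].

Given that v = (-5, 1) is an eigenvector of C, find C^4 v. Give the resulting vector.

First find the eigenvalue: Cv = (-20, 4) = 4·(-5, 1), so λ = 4.
Then C^4 v = λ^4·v = 4^4·(-5, 1) = 256·(-5, 1) = (-1280, 256).

(-1280, 256)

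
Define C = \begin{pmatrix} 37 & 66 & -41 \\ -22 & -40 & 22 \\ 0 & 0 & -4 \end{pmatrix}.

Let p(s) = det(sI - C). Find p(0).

-112

p(0) = det(0·I − C) = det(−C) = (−1)^3·det(C).
det(C) = 112, so p(0) = -112.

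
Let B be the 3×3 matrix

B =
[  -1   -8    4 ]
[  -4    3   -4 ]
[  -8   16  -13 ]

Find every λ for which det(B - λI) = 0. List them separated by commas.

-5, -5, -1

Set up det(μI - B) = 0.
Cofactor expansion gives p(μ) = μ^3 + 11μ^2 + 35μ + 25.
Since p(-1) = 0, μ = -1 is a root.
Factor out (μ + 1): p(μ) = (μ + 1)·(μ^2 + 10μ + 25).
The quadratic factor is (μ + 5)^2.
Eigenvalues: -5, -5, -1.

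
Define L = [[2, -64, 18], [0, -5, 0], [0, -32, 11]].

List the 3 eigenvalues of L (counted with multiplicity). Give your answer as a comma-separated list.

-5, 2, 11

Set up det(lambda·I - L) = 0.
Expanding the 3×3 determinant: p(lambda) = lambda^3 - 8·lambda^2 - 43·lambda + 110.
Try lambda = 2: p(2) = 0, so 2 is a root.
Dividing by (lambda - 2) leaves lambda^2 - 6·lambda - 55.
The quadratic factors as (lambda + 5)·(lambda - 11).
Eigenvalues: -5, 2, 11.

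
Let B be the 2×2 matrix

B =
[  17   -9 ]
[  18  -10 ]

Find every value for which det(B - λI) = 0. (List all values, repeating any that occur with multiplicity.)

-1, 8

det(B - sI) = (17 - s)(-10 - s) - (-9)·(18) = s^2 - 7s - 8.
This factors as (s + 1)·(s - 8) = 0.
Eigenvalues: -1, 8.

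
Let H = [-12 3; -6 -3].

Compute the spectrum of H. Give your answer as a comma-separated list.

-9, -6

det(H - rI) = (-12 - r)(-3 - r) - (3)·(-6) = r^2 + 15r + 54.
This factors as (r + 9)·(r + 6) = 0.
Eigenvalues: -9, -6.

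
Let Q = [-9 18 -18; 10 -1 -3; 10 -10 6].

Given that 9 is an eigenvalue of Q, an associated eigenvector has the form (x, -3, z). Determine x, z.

We need (Q - 9I)v = 0.
Q - 9I = [[-18, 18, -18], [10, -10, -3], [10, -10, -3]].
Row 1: (-18)·x + (18)·-3 + (-18)·z = 0
Row 2: (10)·x + (-10)·-3 + (-3)·z = 0
Row 3: (10)·x + (-10)·-3 + (-3)·z = 0
Solving gives x = -3, z = 0.
Check: Q·(-3, -3, 0) = (-27, -27, 0) = 9·(-3, -3, 0).

-3, 0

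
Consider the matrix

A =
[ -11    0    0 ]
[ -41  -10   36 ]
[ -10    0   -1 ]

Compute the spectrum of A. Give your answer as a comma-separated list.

The characteristic polynomial is p(s) = det(sI - A).
Expanding along the first row, p(s) = s^3 + 22s^2 + 131s + 110.
Since p(-11) = 0, s = -11 is a root.
Factor out (s + 11): p(s) = (s + 11)·(s^2 + 11s + 10).
The quadratic factors as (s + 10)·(s + 1).
Eigenvalues: -11, -10, -1.

-11, -10, -1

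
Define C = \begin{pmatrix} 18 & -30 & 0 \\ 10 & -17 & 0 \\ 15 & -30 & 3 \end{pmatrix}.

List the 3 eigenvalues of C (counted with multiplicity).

Compute the characteristic polynomial p(t) = det(tI - C).
Expanding the 3×3 determinant: p(t) = t^3 - 4t^2 - 3t + 18.
Rational-root test: t = -2 gives p(-2) = 0.
Dividing by (t + 2) leaves t^2 - 6t + 9.
The quadratic factor is (t - 3)^2.
Eigenvalues: -2, 3, 3.

-2, 3, 3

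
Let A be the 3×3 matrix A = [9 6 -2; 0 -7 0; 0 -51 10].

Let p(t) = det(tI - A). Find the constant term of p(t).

630

p(t) = t^3 - 12t^2 - 43t + 630.
The constant term is 630.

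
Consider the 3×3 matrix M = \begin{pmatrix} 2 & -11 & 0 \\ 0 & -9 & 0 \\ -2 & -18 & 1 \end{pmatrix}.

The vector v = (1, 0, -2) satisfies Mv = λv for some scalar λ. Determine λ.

2

Compute Mv: M·(1, 0, -2) = (2, 0, -4).
Since Mv = λv, compare component 1: 2 = λ·1, so λ = 2.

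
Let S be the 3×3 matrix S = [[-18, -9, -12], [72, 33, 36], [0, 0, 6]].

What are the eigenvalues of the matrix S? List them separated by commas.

6, 6, 9

The characteristic polynomial is p(s) = det(sI - S).
Expanding along the first row, p(s) = s^3 - 21s^2 + 144s - 324.
Rational-root test: s = 6 gives p(6) = 0.
Dividing by (s - 6) leaves s^2 - 15s + 54.
The quadratic factors as (s - 6)·(s - 9).
Eigenvalues: 6, 6, 9.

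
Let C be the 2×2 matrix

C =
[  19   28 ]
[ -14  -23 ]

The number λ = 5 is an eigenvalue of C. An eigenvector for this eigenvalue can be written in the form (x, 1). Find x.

We need (C - 5I)v = 0.
C - 5I = [[14, 28], [-14, -28]].
Row 1: (14)·x + (28)·1 = 0
Row 2: (-14)·x + (-28)·1 = 0
Solving gives x = -2.
Check: C·(-2, 1) = (-10, 5) = 5·(-2, 1).

-2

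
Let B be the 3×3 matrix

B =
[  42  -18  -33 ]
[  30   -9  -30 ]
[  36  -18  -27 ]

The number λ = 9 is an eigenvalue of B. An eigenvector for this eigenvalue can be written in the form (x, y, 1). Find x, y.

We need (B - 9I)v = 0.
B - 9I = [[33, -18, -33], [30, -18, -30], [36, -18, -36]].
Row 1: (33)·x + (-18)·y + (-33)·1 = 0
Row 2: (30)·x + (-18)·y + (-30)·1 = 0
Row 3: (36)·x + (-18)·y + (-36)·1 = 0
Solving gives x = 1, y = 0.
Check: B·(1, 0, 1) = (9, 0, 9) = 9·(1, 0, 1).

1, 0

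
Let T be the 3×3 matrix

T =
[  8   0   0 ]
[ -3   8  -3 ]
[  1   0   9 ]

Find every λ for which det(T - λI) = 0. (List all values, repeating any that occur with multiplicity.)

8, 8, 9

Set up det(lambda·I - T) = 0.
Cofactor expansion gives p(lambda) = lambda^3 - 25·lambda^2 + 208·lambda - 576.
Rational-root test: lambda = 9 gives p(9) = 0.
Dividing by (lambda - 9) leaves lambda^2 - 16·lambda + 64.
The quadratic factor is (lambda - 8)^2.
Eigenvalues: 8, 8, 9.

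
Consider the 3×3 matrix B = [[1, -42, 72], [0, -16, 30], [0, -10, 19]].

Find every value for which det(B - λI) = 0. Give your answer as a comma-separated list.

-1, 1, 4

Compute the characteristic polynomial p(λ) = det(λI - B).
Expanding the 3×3 determinant: p(λ) = λ^3 - 4λ^2 - λ + 4.
Try λ = -1: p(-1) = 0, so -1 is a root.
Factor out (λ + 1): p(λ) = (λ + 1)·(λ^2 - 5λ + 4).
The quadratic factors as (λ - 1)·(λ - 4).
Eigenvalues: -1, 1, 4.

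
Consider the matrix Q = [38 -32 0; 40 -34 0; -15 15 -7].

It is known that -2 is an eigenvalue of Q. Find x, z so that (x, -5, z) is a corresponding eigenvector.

-4, -3

We need (Q + 2I)v = 0.
Q + 2I = [[40, -32, 0], [40, -32, 0], [-15, 15, -5]].
Row 1: (40)·x + (-32)·-5 + (0)·z = 0
Row 2: (40)·x + (-32)·-5 + (0)·z = 0
Row 3: (-15)·x + (15)·-5 + (-5)·z = 0
Solving gives x = -4, z = -3.
Check: Q·(-4, -5, -3) = (8, 10, 6) = -2·(-4, -5, -3).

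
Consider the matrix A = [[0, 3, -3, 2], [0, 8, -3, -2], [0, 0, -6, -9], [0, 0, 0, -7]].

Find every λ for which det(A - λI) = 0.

-7, -6, 0, 8

A is upper triangular, so its eigenvalues are the diagonal entries.
Diagonal: 0, 8, -6, -7.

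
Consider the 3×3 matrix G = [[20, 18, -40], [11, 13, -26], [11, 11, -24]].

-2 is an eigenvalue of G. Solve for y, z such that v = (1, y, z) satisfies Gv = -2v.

We need (G + 2I)v = 0.
G + 2I = [[22, 18, -40], [11, 15, -26], [11, 11, -22]].
Row 1: (22)·1 + (18)·y + (-40)·z = 0
Row 2: (11)·1 + (15)·y + (-26)·z = 0
Row 3: (11)·1 + (11)·y + (-22)·z = 0
Solving gives y = 1, z = 1.
Check: G·(1, 1, 1) = (-2, -2, -2) = -2·(1, 1, 1).

1, 1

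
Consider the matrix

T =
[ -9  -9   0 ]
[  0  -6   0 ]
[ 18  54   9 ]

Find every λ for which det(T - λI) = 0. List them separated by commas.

Set up det(tI - T) = 0.
Cofactor expansion gives p(t) = t^3 + 6t^2 - 81t - 486.
Rational-root test: t = -9 gives p(-9) = 0.
Dividing by (t + 9) leaves t^2 - 3t - 54.
The quadratic factors as (t + 6)·(t - 9).
Eigenvalues: -9, -6, 9.

-9, -6, 9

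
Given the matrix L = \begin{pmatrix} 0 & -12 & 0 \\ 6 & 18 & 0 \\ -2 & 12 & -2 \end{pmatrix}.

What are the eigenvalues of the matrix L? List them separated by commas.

The characteristic polynomial is p(t) = det(tI - L).
Cofactor expansion gives p(t) = t^3 - 16t^2 + 36t + 144.
Since p(6) = 0, t = 6 is a root.
Dividing by (t - 6) leaves t^2 - 10t - 24.
The quadratic factors as (t + 2)·(t - 12).
Eigenvalues: -2, 6, 12.

-2, 6, 12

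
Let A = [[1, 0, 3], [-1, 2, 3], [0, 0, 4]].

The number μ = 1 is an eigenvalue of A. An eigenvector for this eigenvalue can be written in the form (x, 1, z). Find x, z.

We need (A - 1I)v = 0.
A - 1I = [[0, 0, 3], [-1, 1, 3], [0, 0, 3]].
Row 1: (0)·x + (0)·1 + (3)·z = 0
Row 2: (-1)·x + (1)·1 + (3)·z = 0
Row 3: (0)·x + (0)·1 + (3)·z = 0
Solving gives x = 1, z = 0.
Check: A·(1, 1, 0) = (1, 1, 0) = 1·(1, 1, 0).

1, 0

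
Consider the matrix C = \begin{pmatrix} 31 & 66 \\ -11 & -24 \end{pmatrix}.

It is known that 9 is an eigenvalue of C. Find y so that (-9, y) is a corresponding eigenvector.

3

We need (C - 9I)v = 0.
C - 9I = [[22, 66], [-11, -33]].
Row 1: (22)·-9 + (66)·y = 0
Row 2: (-11)·-9 + (-33)·y = 0
Solving gives y = 3.
Check: C·(-9, 3) = (-81, 27) = 9·(-9, 3).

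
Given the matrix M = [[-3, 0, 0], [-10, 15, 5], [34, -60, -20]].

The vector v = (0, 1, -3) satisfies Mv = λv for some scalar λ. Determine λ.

0

Compute Mv: M·(0, 1, -3) = (0, 0, 0).
Since Mv = λv, compare component 2: 0 = λ·1, so λ = 0.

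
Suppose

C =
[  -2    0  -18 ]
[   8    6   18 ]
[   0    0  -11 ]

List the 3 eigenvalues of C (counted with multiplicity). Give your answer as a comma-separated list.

-11, -2, 6

Compute the characteristic polynomial p(t) = det(tI - C).
Cofactor expansion gives p(t) = t^3 + 7t^2 - 56t - 132.
Try t = 6: p(6) = 0, so 6 is a root.
Dividing by (t - 6) leaves t^2 + 13t + 22.
The quadratic factors as (t + 11)·(t + 2).
Eigenvalues: -11, -2, 6.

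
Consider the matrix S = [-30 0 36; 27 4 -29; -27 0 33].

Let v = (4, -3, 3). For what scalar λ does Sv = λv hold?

-3

Compute Sv: S·(4, -3, 3) = (-12, 9, -9).
Since Sv = λv, compare component 1: -12 = λ·4, so λ = -3.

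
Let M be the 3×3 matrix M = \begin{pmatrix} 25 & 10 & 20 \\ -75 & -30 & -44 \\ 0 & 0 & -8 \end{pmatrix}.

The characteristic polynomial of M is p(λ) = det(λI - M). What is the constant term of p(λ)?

p(λ) = λ^3 + 13λ^2 + 40λ.
The constant term is 0.

0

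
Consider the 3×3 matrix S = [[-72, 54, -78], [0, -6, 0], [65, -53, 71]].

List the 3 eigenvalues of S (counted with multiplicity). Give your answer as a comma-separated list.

The characteristic polynomial is p(s) = det(sI - S).
Expanding along the first row, p(s) = s^3 + 7s^2 - 36s - 252.
Since p(-7) = 0, s = -7 is a root.
Factor out (s + 7): p(s) = (s + 7)·(s^2 - 36).
The quadratic factors as (s + 6)·(s - 6).
Eigenvalues: -7, -6, 6.

-7, -6, 6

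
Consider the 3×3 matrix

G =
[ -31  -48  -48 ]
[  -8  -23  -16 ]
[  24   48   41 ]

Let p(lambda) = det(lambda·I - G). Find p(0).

p(0) = det(0·I − G) = det(−G) = (−1)^3·det(G).
det(G) = 49, so p(0) = -49.

-49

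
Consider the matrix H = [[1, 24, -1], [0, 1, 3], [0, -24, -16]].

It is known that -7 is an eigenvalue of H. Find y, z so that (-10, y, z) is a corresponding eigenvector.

3, -8

We need (H + 7I)v = 0.
H + 7I = [[8, 24, -1], [0, 8, 3], [0, -24, -9]].
Row 1: (8)·-10 + (24)·y + (-1)·z = 0
Row 2: (0)·-10 + (8)·y + (3)·z = 0
Row 3: (0)·-10 + (-24)·y + (-9)·z = 0
Solving gives y = 3, z = -8.
Check: H·(-10, 3, -8) = (70, -21, 56) = -7·(-10, 3, -8).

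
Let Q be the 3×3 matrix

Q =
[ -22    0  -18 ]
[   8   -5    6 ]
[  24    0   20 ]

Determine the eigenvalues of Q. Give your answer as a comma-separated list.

-5, -4, 2

Compute the characteristic polynomial p(r) = det(rI - Q).
Cofactor expansion gives p(r) = r^3 + 7r^2 + 2r - 40.
Since p(2) = 0, r = 2 is a root.
Factor out (r - 2): p(r) = (r - 2)·(r^2 + 9r + 20).
The quadratic factors as (r + 5)·(r + 4).
Eigenvalues: -5, -4, 2.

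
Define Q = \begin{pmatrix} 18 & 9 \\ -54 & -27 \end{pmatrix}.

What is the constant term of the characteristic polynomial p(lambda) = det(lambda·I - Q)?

p(0) = det(0·I − Q) = det(−Q) = (−1)^2·det(Q).
det(Q) = 0, so p(0) = 0.

0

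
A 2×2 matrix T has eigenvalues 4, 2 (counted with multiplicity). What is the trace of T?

6

trace(T) is the sum of the eigenvalues: (4) + (2) = 6.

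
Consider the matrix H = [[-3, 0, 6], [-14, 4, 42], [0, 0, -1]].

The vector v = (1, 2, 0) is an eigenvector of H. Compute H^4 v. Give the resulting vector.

(81, 162, 0)

First find the eigenvalue: Hv = (-3, -6, 0) = -3·(1, 2, 0), so λ = -3.
Then H^4 v = λ^4·v = (-3)^4·(1, 2, 0) = 81·(1, 2, 0) = (81, 162, 0).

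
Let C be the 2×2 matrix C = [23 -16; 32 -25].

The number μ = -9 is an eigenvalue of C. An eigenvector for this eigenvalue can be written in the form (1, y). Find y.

We need (C + 9I)v = 0.
C + 9I = [[32, -16], [32, -16]].
Row 1: (32)·1 + (-16)·y = 0
Row 2: (32)·1 + (-16)·y = 0
Solving gives y = 2.
Check: C·(1, 2) = (-9, -18) = -9·(1, 2).

2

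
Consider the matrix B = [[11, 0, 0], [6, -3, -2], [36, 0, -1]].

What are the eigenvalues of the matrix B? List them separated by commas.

Compute the characteristic polynomial p(t) = det(tI - B).
Expanding along the first row, p(t) = t^3 - 7t^2 - 41t - 33.
Since p(-1) = 0, t = -1 is a root.
Dividing by (t + 1) leaves t^2 - 8t - 33.
The quadratic factors as (t + 3)·(t - 11).
Eigenvalues: -3, -1, 11.

-3, -1, 11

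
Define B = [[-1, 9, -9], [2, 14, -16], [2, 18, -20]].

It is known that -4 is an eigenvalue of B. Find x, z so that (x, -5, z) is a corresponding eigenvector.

We need (B + 4I)v = 0.
B + 4I = [[3, 9, -9], [2, 18, -16], [2, 18, -16]].
Row 1: (3)·x + (9)·-5 + (-9)·z = 0
Row 2: (2)·x + (18)·-5 + (-16)·z = 0
Row 3: (2)·x + (18)·-5 + (-16)·z = 0
Solving gives x = -3, z = -6.
Check: B·(-3, -5, -6) = (12, 20, 24) = -4·(-3, -5, -6).

-3, -6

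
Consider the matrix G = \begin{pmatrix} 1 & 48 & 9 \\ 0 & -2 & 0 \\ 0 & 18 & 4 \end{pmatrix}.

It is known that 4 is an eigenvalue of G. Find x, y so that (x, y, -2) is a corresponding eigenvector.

We need (G - 4I)v = 0.
G - 4I = [[-3, 48, 9], [0, -6, 0], [0, 18, 0]].
Row 1: (-3)·x + (48)·y + (9)·-2 = 0
Row 2: (0)·x + (-6)·y + (0)·-2 = 0
Row 3: (0)·x + (18)·y + (0)·-2 = 0
Solving gives x = -6, y = 0.
Check: G·(-6, 0, -2) = (-24, 0, -8) = 4·(-6, 0, -2).

-6, 0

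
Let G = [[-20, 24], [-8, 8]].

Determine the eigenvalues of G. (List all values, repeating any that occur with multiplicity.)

-8, -4

det(G - λI) = (-20 - λ)(8 - λ) - (24)·(-8) = λ^2 + 12λ + 32.
This factors as (λ + 8)·(λ + 4) = 0.
Eigenvalues: -8, -4.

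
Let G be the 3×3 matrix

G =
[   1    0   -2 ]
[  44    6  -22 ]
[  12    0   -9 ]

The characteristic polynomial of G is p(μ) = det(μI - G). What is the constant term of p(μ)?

p(μ) = μ^3 + 2μ^2 - 33μ - 90.
The constant term is -90.

-90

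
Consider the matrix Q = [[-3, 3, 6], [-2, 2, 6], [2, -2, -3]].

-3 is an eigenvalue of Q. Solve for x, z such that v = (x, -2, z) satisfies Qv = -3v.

-2, 1

We need (Q + 3I)v = 0.
Q + 3I = [[0, 3, 6], [-2, 5, 6], [2, -2, 0]].
Row 1: (0)·x + (3)·-2 + (6)·z = 0
Row 2: (-2)·x + (5)·-2 + (6)·z = 0
Row 3: (2)·x + (-2)·-2 + (0)·z = 0
Solving gives x = -2, z = 1.
Check: Q·(-2, -2, 1) = (6, 6, -3) = -3·(-2, -2, 1).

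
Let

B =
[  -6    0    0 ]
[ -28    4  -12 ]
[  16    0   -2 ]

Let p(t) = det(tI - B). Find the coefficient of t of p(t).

-20

p(t) = t^3 + 4t^2 - 20t - 48.
The coefficient of t is -20.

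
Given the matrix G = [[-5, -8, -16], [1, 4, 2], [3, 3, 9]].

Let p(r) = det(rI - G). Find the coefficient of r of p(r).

p(r) = r^3 - 8r^2 + 21r - 18.
The coefficient of r is 21.

21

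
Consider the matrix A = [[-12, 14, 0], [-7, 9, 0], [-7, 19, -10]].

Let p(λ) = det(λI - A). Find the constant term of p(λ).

-100

p(λ) = λ^3 + 13λ^2 + 20λ - 100.
The constant term is -100.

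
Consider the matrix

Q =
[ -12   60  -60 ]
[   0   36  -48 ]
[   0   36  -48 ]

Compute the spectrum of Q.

-12, -12, 0

Compute the characteristic polynomial p(μ) = det(μI - Q).
Expanding the 3×3 determinant: p(μ) = μ^3 + 24μ^2 + 144μ.
Rational-root test: μ = 0 gives p(0) = 0.
Dividing by μ leaves μ^2 + 24μ + 144.
The quadratic factor is (μ + 12)^2.
Eigenvalues: -12, -12, 0.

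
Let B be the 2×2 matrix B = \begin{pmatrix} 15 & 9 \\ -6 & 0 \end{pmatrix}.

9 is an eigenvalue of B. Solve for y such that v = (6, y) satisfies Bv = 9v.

We need (B - 9I)v = 0.
B - 9I = [[6, 9], [-6, -9]].
Row 1: (6)·6 + (9)·y = 0
Row 2: (-6)·6 + (-9)·y = 0
Solving gives y = -4.
Check: B·(6, -4) = (54, -36) = 9·(6, -4).

-4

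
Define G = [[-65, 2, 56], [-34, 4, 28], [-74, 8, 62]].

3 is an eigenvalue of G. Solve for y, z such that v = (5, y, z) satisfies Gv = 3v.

2, 6

We need (G - 3I)v = 0.
G - 3I = [[-68, 2, 56], [-34, 1, 28], [-74, 8, 59]].
Row 1: (-68)·5 + (2)·y + (56)·z = 0
Row 2: (-34)·5 + (1)·y + (28)·z = 0
Row 3: (-74)·5 + (8)·y + (59)·z = 0
Solving gives y = 2, z = 6.
Check: G·(5, 2, 6) = (15, 6, 18) = 3·(5, 2, 6).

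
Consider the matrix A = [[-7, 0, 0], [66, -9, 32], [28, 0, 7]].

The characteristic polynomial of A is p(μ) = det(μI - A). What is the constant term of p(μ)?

p(μ) = μ^3 + 9μ^2 - 49μ - 441.
The constant term is -441.

-441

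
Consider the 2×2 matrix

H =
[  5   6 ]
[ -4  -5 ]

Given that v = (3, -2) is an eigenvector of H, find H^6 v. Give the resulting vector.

(3, -2)

First find the eigenvalue: Hv = (3, -2) = 1·(3, -2), so λ = 1.
Then H^6 v = λ^6·v = 1^6·(3, -2) = 1·(3, -2) = (3, -2).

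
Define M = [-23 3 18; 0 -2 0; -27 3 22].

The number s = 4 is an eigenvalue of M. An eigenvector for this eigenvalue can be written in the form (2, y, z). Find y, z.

We need (M - 4I)v = 0.
M - 4I = [[-27, 3, 18], [0, -6, 0], [-27, 3, 18]].
Row 1: (-27)·2 + (3)·y + (18)·z = 0
Row 2: (0)·2 + (-6)·y + (0)·z = 0
Row 3: (-27)·2 + (3)·y + (18)·z = 0
Solving gives y = 0, z = 3.
Check: M·(2, 0, 3) = (8, 0, 12) = 4·(2, 0, 3).

0, 3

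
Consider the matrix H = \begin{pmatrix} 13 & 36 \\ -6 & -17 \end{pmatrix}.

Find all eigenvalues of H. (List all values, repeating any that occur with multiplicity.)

-5, 1

det(H - lambda·I) = (13 - lambda)(-17 - lambda) - (36)·(-6) = lambda^2 + 4·lambda - 5.
This factors as (lambda + 5)·(lambda - 1) = 0.
Eigenvalues: -5, 1.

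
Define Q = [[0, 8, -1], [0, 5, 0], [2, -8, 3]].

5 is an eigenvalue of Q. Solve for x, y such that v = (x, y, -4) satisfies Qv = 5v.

4, 2

We need (Q - 5I)v = 0.
Q - 5I = [[-5, 8, -1], [0, 0, 0], [2, -8, -2]].
Row 1: (-5)·x + (8)·y + (-1)·-4 = 0
Row 2: (0)·x + (0)·y + (0)·-4 = 0
Row 3: (2)·x + (-8)·y + (-2)·-4 = 0
Solving gives x = 4, y = 2.
Check: Q·(4, 2, -4) = (20, 10, -20) = 5·(4, 2, -4).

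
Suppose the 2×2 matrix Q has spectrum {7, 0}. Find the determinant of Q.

0

det(Q) is the product of the eigenvalues: (7) · (0) = 0.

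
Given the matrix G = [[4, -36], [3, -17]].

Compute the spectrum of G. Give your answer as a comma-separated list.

det(G - λI) = (4 - λ)(-17 - λ) - (-36)·(3) = λ^2 + 13λ + 40.
This factors as (λ + 8)·(λ + 5) = 0.
Eigenvalues: -8, -5.

-8, -5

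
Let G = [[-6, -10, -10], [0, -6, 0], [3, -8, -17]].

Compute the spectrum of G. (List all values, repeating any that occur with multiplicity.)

-12, -11, -6

Set up det(μI - G) = 0.
Cofactor expansion gives p(μ) = μ^3 + 29μ^2 + 270μ + 792.
Since p(-11) = 0, μ = -11 is a root.
Factor out (μ + 11): p(μ) = (μ + 11)·(μ^2 + 18μ + 72).
The quadratic factors as (μ + 12)·(μ + 6).
Eigenvalues: -12, -11, -6.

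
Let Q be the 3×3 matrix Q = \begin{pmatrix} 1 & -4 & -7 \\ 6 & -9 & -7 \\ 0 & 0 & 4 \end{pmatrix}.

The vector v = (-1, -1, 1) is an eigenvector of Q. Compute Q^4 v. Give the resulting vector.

First find the eigenvalue: Qv = (-4, -4, 4) = 4·(-1, -1, 1), so λ = 4.
Then Q^4 v = λ^4·v = 4^4·(-1, -1, 1) = 256·(-1, -1, 1) = (-256, -256, 256).

(-256, -256, 256)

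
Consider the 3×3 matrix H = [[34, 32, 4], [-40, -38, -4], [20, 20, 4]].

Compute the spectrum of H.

Set up det(rI - H) = 0.
Expanding the 3×3 determinant: p(r) = r^3 - 28r + 48.
Since p(2) = 0, r = 2 is a root.
Dividing by (r - 2) leaves r^2 + 2r - 24.
The quadratic factors as (r + 6)·(r - 4).
Eigenvalues: -6, 2, 4.

-6, 2, 4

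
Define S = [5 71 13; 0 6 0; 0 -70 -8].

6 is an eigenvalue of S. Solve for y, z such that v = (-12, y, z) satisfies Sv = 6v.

We need (S - 6I)v = 0.
S - 6I = [[-1, 71, 13], [0, 0, 0], [0, -70, -14]].
Row 1: (-1)·-12 + (71)·y + (13)·z = 0
Row 2: (0)·-12 + (0)·y + (0)·z = 0
Row 3: (0)·-12 + (-70)·y + (-14)·z = 0
Solving gives y = -2, z = 10.
Check: S·(-12, -2, 10) = (-72, -12, 60) = 6·(-12, -2, 10).

-2, 10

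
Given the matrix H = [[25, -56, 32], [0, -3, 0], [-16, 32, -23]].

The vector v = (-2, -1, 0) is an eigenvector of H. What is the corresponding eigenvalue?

Compute Hv: H·(-2, -1, 0) = (6, 3, 0).
Since Hv = λv, compare component 1: 6 = λ·-2, so λ = -3.

-3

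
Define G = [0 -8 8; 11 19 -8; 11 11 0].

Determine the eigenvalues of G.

Set up det(sI - G) = 0.
Expanding along the first row, p(s) = s^3 - 19s^2 + 88s.
Since p(0) = 0, s = 0 is a root.
Factor out s: p(s) = s·(s^2 - 19s + 88).
The quadratic factors as (s - 8)·(s - 11).
Eigenvalues: 0, 8, 11.

0, 8, 11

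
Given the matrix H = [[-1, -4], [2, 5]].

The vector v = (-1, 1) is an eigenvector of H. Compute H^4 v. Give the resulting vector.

First find the eigenvalue: Hv = (-3, 3) = 3·(-1, 1), so λ = 3.
Then H^4 v = λ^4·v = 3^4·(-1, 1) = 81·(-1, 1) = (-81, 81).

(-81, 81)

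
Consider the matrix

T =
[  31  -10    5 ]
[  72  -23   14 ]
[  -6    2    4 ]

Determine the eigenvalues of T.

The characteristic polynomial is p(t) = det(tI - T).
Cofactor expansion gives p(t) = t^3 - 12t^2 + 41t - 30.
Rational-root test: t = 1 gives p(1) = 0.
Dividing by (t - 1) leaves t^2 - 11t + 30.
The quadratic factors as (t - 5)·(t - 6).
Eigenvalues: 1, 5, 6.

1, 5, 6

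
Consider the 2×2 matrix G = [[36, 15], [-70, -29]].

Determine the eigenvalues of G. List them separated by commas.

1, 6

det(G - tI) = (36 - t)(-29 - t) - (15)·(-70) = t^2 - 7t + 6.
This factors as (t - 1)·(t - 6) = 0.
Eigenvalues: 1, 6.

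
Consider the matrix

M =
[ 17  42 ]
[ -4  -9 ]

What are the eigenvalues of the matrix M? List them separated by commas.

3, 5

det(M - μI) = (17 - μ)(-9 - μ) - (42)·(-4) = μ^2 - 8μ + 15.
This factors as (μ - 3)·(μ - 5) = 0.
Eigenvalues: 3, 5.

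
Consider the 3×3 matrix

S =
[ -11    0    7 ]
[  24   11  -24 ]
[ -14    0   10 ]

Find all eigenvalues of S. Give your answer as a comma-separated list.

-4, 3, 11

Set up det(tI - S) = 0.
Expanding along the first row, p(t) = t^3 - 10t^2 - 23t + 132.
Since p(3) = 0, t = 3 is a root.
Factor out (t - 3): p(t) = (t - 3)·(t^2 - 7t - 44).
The quadratic factors as (t + 4)·(t - 11).
Eigenvalues: -4, 3, 11.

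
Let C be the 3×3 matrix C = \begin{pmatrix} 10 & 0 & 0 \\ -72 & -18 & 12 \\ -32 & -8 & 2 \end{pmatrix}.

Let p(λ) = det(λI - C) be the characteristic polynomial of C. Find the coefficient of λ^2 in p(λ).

6

The coefficient of λ^2 of det(λI - C) is −trace(C).
trace(C) = (10) + (-18) + (2) = -6, so the coefficient is 6.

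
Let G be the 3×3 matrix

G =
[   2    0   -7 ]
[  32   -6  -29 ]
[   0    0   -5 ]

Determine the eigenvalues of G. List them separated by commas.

-6, -5, 2

Compute the characteristic polynomial p(s) = det(sI - G).
Expanding along the first row, p(s) = s^3 + 9s^2 + 8s - 60.
Rational-root test: s = 2 gives p(2) = 0.
Factor out (s - 2): p(s) = (s - 2)·(s^2 + 11s + 30).
The quadratic factors as (s + 6)·(s + 5).
Eigenvalues: -6, -5, 2.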